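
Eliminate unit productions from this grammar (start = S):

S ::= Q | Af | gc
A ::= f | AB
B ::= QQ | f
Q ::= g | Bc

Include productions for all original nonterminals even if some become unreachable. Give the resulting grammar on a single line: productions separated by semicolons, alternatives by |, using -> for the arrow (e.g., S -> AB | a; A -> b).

Unit productions: S->Q.
Unit pairs (A ⇒* B via units): (S,Q).
S: inherits non-unit rules of {Q, S} → Af | Bc | g | gc.
A: inherits non-unit rules of {A} → AB | f.
B: inherits non-unit rules of {B} → QQ | f.
Q: inherits non-unit rules of {Q} → Bc | g.

S -> g | Af | Bc | gc; A -> f | AB; B -> f | QQ; Q -> g | Bc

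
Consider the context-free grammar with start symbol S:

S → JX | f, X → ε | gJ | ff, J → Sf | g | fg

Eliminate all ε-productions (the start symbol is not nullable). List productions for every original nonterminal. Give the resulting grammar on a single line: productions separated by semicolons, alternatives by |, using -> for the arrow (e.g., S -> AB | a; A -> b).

Nullable set: {X}.
S -> JX: X nullable, giving J | JX.
Drop X -> ε.
Unchanged (no nullable symbols): S -> f; J -> Sf; J -> fg; J -> g; X -> ff; X -> gJ.

S -> J | f | JX; J -> g | Sf | fg; X -> ff | gJ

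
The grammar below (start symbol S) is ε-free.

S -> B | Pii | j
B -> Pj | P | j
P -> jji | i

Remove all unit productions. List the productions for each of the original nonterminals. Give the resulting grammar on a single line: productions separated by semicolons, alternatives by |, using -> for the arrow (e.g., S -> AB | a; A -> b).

Unit productions: B->P, S->B.
Unit pairs (A ⇒* B via units): (B,P), (S,B), (S,P).
S: inherits non-unit rules of {B, P, S} → Pii | Pj | i | j | jji.
B: inherits non-unit rules of {B, P} → Pj | i | j | jji.
P: inherits non-unit rules of {P} → i | jji.

S -> i | j | Pj | Pii | jji; B -> i | j | Pj | jji; P -> i | jji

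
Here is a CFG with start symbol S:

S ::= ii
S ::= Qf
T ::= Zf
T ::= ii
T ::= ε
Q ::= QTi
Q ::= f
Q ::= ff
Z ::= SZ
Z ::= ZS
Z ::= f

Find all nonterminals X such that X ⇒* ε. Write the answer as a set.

Directly nullable (have an ε-rule): {T}.
Not nullable: Q, S, Z — each has a terminal in every rule's right-hand side or depends on a non-nullable symbol.

{T}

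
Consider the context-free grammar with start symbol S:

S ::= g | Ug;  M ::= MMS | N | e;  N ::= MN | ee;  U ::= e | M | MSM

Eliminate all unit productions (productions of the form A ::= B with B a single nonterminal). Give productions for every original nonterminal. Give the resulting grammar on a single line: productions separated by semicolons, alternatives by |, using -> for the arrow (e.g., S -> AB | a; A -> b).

Unit productions: M->N, U->M.
Unit pairs (A ⇒* B via units): (M,N), (U,M), (U,N).
S: inherits non-unit rules of {S} → Ug | g.
M: inherits non-unit rules of {M, N} → MMS | MN | e | ee.
N: inherits non-unit rules of {N} → MN | ee.
U: inherits non-unit rules of {M, N, U} → MMS | MN | MSM | e | ee.

S -> g | Ug; M -> e | MN | ee | MMS; N -> MN | ee; U -> e | MN | ee | MMS | MSM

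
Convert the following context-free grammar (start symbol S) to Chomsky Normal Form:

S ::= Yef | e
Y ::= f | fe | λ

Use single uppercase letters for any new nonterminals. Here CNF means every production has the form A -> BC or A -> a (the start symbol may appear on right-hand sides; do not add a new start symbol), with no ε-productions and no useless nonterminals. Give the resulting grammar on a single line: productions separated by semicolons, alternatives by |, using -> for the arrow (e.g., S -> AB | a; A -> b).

S -> e | AB | YC; A -> e; B -> f; C -> AB; Y -> f | BA

Nullable: {Y}; after ε-elimination: S -> e | ef | Yef; Y -> f | fe.
No unit productions to eliminate.
TERM: introduce A -> e, B -> f and substitute in every rule of length ≥2.
BIN: S -> YAB becomes S -> YC, C -> AB.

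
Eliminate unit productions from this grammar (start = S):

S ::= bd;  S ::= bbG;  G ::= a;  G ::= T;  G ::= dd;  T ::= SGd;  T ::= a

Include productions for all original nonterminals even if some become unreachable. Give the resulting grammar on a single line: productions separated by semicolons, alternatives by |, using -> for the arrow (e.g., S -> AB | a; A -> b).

S -> bd | bbG; G -> a | dd | SGd; T -> a | SGd

Unit productions: G->T.
Unit pairs (A ⇒* B via units): (G,T).
S: inherits non-unit rules of {S} → bbG | bd.
G: inherits non-unit rules of {G, T} → SGd | a | dd.
T: inherits non-unit rules of {T} → SGd | a.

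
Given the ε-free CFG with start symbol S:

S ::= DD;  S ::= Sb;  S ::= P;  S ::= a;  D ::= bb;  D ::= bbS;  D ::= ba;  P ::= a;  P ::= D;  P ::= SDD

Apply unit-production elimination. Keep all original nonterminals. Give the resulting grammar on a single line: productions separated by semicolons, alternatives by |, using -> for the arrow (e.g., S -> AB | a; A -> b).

Unit productions: P->D, S->P.
Unit pairs (A ⇒* B via units): (P,D), (S,D), (S,P).
S: inherits non-unit rules of {D, P, S} → DD | SDD | Sb | a | ba | bb | bbS.
D: inherits non-unit rules of {D} → ba | bb | bbS.
P: inherits non-unit rules of {D, P} → SDD | a | ba | bb | bbS.

S -> a | DD | Sb | ba | bb | SDD | bbS; D -> ba | bb | bbS; P -> a | ba | bb | SDD | bbS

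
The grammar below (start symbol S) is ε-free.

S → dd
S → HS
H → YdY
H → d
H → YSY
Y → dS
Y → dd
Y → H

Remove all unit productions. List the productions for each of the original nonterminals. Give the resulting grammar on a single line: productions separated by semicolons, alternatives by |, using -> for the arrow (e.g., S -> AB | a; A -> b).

Unit productions: Y->H.
Unit pairs (A ⇒* B via units): (Y,H).
S: inherits non-unit rules of {S} → HS | dd.
H: inherits non-unit rules of {H} → YSY | YdY | d.
Y: inherits non-unit rules of {H, Y} → YSY | YdY | d | dS | dd.

S -> HS | dd; H -> d | YSY | YdY; Y -> d | dS | dd | YSY | YdY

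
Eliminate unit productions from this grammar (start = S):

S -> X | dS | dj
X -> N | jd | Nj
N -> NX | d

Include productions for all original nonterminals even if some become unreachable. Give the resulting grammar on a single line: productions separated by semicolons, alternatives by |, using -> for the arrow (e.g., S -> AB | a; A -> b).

S -> d | NX | Nj | dS | dj | jd; N -> d | NX; X -> d | NX | Nj | jd

Unit productions: S->X, X->N.
Unit pairs (A ⇒* B via units): (S,N), (S,X), (X,N).
S: inherits non-unit rules of {N, S, X} → NX | Nj | d | dS | dj | jd.
N: inherits non-unit rules of {N} → NX | d.
X: inherits non-unit rules of {N, X} → NX | Nj | d | jd.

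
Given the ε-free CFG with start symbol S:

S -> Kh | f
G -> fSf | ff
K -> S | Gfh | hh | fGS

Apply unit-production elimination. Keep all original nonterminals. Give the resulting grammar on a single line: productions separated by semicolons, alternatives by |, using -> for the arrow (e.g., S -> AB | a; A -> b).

Unit productions: K->S.
Unit pairs (A ⇒* B via units): (K,S).
S: inherits non-unit rules of {S} → Kh | f.
G: inherits non-unit rules of {G} → fSf | ff.
K: inherits non-unit rules of {K, S} → Gfh | Kh | f | fGS | hh.

S -> f | Kh; G -> ff | fSf; K -> f | Kh | hh | Gfh | fGS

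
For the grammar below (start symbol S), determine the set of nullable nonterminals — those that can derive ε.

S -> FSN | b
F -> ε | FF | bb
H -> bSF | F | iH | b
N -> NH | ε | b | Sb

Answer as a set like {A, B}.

Directly nullable (have an ε-rule): {F, N}.
H is nullable via H -> F (every symbol on the right is already known nullable).
Not nullable: S — each has a terminal in every rule's right-hand side or depends on a non-nullable symbol.

{F, H, N}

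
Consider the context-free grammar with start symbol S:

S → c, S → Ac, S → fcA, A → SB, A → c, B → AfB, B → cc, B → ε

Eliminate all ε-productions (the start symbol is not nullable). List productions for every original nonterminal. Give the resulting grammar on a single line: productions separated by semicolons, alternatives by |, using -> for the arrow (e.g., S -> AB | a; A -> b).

Nullable set: {B}.
A -> SB: B nullable, giving S | SB.
Drop B -> ε.
B -> AfB: B nullable, giving Af | AfB.
Unchanged (no nullable symbols): S -> Ac; S -> c; S -> fcA; A -> c; B -> cc.

S -> c | Ac | fcA; A -> S | c | SB; B -> Af | cc | AfB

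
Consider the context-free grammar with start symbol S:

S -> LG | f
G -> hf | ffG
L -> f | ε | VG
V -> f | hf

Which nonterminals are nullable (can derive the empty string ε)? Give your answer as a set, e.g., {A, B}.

{L}

Directly nullable (have an ε-rule): {L}.
Not nullable: G, S, V — each has a terminal in every rule's right-hand side or depends on a non-nullable symbol.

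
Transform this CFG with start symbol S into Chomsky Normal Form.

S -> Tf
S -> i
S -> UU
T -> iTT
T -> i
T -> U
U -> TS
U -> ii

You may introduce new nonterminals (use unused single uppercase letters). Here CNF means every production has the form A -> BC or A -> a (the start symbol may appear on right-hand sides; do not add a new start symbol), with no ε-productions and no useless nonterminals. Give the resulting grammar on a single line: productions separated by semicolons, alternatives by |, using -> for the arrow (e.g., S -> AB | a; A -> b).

No ε-productions.
After unit-elimination: S -> i | Tf | UU; T -> i | TS | ii | iTT; U -> TS | ii.
TERM: introduce A -> f, B -> i and substitute in every rule of length ≥2.
BIN: T -> BTT becomes T -> BC, C -> TT.

S -> i | TA | UU; A -> f; B -> i; C -> TT; T -> i | BB | BC | TS; U -> BB | TS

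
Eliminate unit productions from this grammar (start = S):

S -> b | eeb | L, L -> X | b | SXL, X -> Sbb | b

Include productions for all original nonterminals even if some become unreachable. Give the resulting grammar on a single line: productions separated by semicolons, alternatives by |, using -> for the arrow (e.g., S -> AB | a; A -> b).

Unit productions: L->X, S->L.
Unit pairs (A ⇒* B via units): (L,X), (S,L), (S,X).
S: inherits non-unit rules of {L, S, X} → SXL | Sbb | b | eeb.
L: inherits non-unit rules of {L, X} → SXL | Sbb | b.
X: inherits non-unit rules of {X} → Sbb | b.

S -> b | SXL | Sbb | eeb; L -> b | SXL | Sbb; X -> b | Sbb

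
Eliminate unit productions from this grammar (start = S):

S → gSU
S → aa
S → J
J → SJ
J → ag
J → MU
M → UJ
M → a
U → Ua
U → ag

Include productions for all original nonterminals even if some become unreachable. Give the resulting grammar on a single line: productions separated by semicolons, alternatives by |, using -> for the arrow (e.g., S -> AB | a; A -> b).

Unit productions: S->J.
Unit pairs (A ⇒* B via units): (S,J).
S: inherits non-unit rules of {J, S} → MU | SJ | aa | ag | gSU.
J: inherits non-unit rules of {J} → MU | SJ | ag.
M: inherits non-unit rules of {M} → UJ | a.
U: inherits non-unit rules of {U} → Ua | ag.

S -> MU | SJ | aa | ag | gSU; J -> MU | SJ | ag; M -> a | UJ; U -> Ua | ag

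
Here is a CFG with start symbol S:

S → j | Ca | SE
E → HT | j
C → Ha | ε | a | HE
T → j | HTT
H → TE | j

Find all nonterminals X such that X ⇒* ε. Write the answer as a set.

{C}

Directly nullable (have an ε-rule): {C}.
Not nullable: E, H, S, T — each has a terminal in every rule's right-hand side or depends on a non-nullable symbol.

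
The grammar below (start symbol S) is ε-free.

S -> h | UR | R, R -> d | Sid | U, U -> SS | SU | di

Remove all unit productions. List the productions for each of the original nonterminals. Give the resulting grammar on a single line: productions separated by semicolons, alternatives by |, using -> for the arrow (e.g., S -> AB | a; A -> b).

Unit productions: R->U, S->R.
Unit pairs (A ⇒* B via units): (R,U), (S,R), (S,U).
S: inherits non-unit rules of {R, S, U} → SS | SU | Sid | UR | d | di | h.
R: inherits non-unit rules of {R, U} → SS | SU | Sid | d | di.
U: inherits non-unit rules of {U} → SS | SU | di.

S -> d | h | SS | SU | UR | di | Sid; R -> d | SS | SU | di | Sid; U -> SS | SU | di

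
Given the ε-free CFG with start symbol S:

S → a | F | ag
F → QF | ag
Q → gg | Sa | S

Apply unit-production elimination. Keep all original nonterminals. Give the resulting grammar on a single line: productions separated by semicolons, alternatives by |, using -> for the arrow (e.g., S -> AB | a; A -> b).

Unit productions: Q->S, S->F.
Unit pairs (A ⇒* B via units): (Q,F), (Q,S), (S,F).
S: inherits non-unit rules of {F, S} → QF | a | ag.
F: inherits non-unit rules of {F} → QF | ag.
Q: inherits non-unit rules of {F, Q, S} → QF | Sa | a | ag | gg.

S -> a | QF | ag; F -> QF | ag; Q -> a | QF | Sa | ag | gg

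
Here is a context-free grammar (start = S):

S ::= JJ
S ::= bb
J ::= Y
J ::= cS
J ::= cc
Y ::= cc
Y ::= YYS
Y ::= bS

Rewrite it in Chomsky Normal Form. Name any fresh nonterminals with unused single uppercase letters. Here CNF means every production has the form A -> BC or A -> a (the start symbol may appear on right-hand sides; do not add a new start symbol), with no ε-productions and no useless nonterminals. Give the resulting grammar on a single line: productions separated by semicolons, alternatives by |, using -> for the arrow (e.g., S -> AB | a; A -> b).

S -> AA | JJ; A -> b; B -> c; C -> YS; D -> YS; J -> AS | BB | BS | YC; Y -> AS | BB | YD

No ε-productions.
After unit-elimination: S -> JJ | bb; J -> bS | cS | cc | YYS; Y -> bS | cc | YYS.
TERM: introduce A -> b, B -> c and substitute in every rule of length ≥2.
BIN: J -> YYS becomes J -> YC, C -> YS; Y -> YYS becomes Y -> YD, D -> YS.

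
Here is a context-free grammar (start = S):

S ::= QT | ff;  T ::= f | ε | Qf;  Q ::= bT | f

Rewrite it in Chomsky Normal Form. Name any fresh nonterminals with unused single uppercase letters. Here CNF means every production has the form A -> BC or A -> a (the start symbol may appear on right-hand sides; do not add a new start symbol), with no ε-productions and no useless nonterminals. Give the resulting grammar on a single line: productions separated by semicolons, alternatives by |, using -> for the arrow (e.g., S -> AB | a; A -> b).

S -> b | f | AT | BB | QT; A -> b; B -> f; Q -> b | f | AT; T -> f | QB

Nullable: {T}; after ε-elimination: S -> Q | QT | ff; Q -> b | f | bT; T -> f | Qf.
After unit-elimination: S -> b | f | QT | bT | ff; Q -> b | f | bT; T -> f | Qf.
TERM: introduce A -> b, B -> f and substitute in every rule of length ≥2.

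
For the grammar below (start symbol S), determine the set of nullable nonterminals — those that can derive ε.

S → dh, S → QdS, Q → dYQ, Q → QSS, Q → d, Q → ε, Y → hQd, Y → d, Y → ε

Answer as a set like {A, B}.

Directly nullable (have an ε-rule): {Q, Y}.
Not nullable: S — each has a terminal in every rule's right-hand side or depends on a non-nullable symbol.

{Q, Y}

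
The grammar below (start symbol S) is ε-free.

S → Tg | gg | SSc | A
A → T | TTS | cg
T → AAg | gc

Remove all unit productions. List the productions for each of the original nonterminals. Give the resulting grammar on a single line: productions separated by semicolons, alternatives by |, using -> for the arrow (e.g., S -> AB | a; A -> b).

S -> Tg | cg | gc | gg | AAg | SSc | TTS; A -> cg | gc | AAg | TTS; T -> gc | AAg

Unit productions: A->T, S->A.
Unit pairs (A ⇒* B via units): (A,T), (S,A), (S,T).
S: inherits non-unit rules of {A, S, T} → AAg | SSc | TTS | Tg | cg | gc | gg.
A: inherits non-unit rules of {A, T} → AAg | TTS | cg | gc.
T: inherits non-unit rules of {T} → AAg | gc.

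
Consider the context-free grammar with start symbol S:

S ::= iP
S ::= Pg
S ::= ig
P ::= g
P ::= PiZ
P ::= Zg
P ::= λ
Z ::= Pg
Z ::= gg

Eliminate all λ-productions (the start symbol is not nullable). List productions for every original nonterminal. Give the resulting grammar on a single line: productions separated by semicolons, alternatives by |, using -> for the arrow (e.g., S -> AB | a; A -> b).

S -> g | i | Pg | iP | ig; P -> g | Zg | iZ | PiZ; Z -> g | Pg | gg

Nullable set: {P}.
S -> Pg: P nullable, giving Pg | g.
S -> iP: P nullable, giving i | iP.
Drop P -> λ.
P -> PiZ: P nullable, giving PiZ | iZ.
Z -> Pg: P nullable, giving Pg | g.
Unchanged (no nullable symbols): S -> ig; P -> Zg; P -> g; Z -> gg.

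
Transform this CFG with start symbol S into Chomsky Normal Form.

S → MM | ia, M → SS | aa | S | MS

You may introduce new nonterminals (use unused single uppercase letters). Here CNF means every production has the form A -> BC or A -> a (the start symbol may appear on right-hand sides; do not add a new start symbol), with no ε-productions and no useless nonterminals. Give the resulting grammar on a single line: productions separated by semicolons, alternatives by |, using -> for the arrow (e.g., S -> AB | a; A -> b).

No ε-productions.
After unit-elimination: S -> MM | ia; M -> MM | MS | SS | aa | ia.
TERM: introduce A -> a, B -> i and substitute in every rule of length ≥2.

S -> BA | MM; A -> a; B -> i; M -> AA | BA | MM | MS | SS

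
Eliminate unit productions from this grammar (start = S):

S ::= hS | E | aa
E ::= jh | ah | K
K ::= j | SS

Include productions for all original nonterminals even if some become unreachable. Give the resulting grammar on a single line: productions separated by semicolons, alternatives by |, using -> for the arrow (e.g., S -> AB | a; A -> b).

S -> j | SS | aa | ah | hS | jh; E -> j | SS | ah | jh; K -> j | SS

Unit productions: E->K, S->E.
Unit pairs (A ⇒* B via units): (E,K), (S,E), (S,K).
S: inherits non-unit rules of {E, K, S} → SS | aa | ah | hS | j | jh.
E: inherits non-unit rules of {E, K} → SS | ah | j | jh.
K: inherits non-unit rules of {K} → SS | j.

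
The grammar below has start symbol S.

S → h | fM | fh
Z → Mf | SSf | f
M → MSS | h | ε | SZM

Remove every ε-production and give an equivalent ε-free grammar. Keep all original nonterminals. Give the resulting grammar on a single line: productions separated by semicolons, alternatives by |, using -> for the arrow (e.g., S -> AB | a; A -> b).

Nullable set: {M}.
S -> fM: M nullable, giving f | fM.
Drop M -> ε.
M -> MSS: M nullable, giving MSS | SS.
M -> SZM: M nullable, giving SZ | SZM.
Z -> Mf: M nullable, giving Mf | f.
Unchanged (no nullable symbols): S -> fh; S -> h; M -> h; Z -> SSf; Z -> f.

S -> f | h | fM | fh; M -> h | SS | SZ | MSS | SZM; Z -> f | Mf | SSf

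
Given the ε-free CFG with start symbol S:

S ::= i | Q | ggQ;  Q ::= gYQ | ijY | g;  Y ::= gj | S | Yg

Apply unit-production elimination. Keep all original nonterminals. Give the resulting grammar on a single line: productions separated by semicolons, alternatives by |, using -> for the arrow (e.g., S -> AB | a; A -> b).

S -> g | i | gYQ | ggQ | ijY; Q -> g | gYQ | ijY; Y -> g | i | Yg | gj | gYQ | ggQ | ijY

Unit productions: S->Q, Y->S.
Unit pairs (A ⇒* B via units): (S,Q), (Y,Q), (Y,S).
S: inherits non-unit rules of {Q, S} → g | gYQ | ggQ | i | ijY.
Q: inherits non-unit rules of {Q} → g | gYQ | ijY.
Y: inherits non-unit rules of {Q, S, Y} → Yg | g | gYQ | ggQ | gj | i | ijY.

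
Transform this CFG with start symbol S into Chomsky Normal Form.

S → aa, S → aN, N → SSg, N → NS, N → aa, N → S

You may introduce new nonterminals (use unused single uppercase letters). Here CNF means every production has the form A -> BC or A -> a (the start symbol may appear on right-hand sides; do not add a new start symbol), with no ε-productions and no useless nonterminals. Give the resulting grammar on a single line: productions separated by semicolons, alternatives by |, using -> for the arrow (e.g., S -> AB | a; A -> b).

No ε-productions.
After unit-elimination: S -> aN | aa; N -> NS | aN | aa | SSg.
TERM: introduce B -> a, A -> g and substitute in every rule of length ≥2.
BIN: N -> SSA becomes N -> SC, C -> SA.

S -> BB | BN; A -> g; B -> a; C -> SA; N -> BB | BN | NS | SC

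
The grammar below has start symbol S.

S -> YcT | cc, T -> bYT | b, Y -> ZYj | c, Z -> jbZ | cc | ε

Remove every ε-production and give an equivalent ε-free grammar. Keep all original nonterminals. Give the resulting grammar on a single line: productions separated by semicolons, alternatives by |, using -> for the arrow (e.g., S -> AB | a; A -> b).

Nullable set: {Z}.
Y -> ZYj: Z nullable, giving Yj | ZYj.
Drop Z -> ε.
Z -> jbZ: Z nullable, giving jb | jbZ.
Unchanged (no nullable symbols): S -> YcT; S -> cc; T -> b; T -> bYT; Y -> c; Z -> cc.

S -> cc | YcT; T -> b | bYT; Y -> c | Yj | ZYj; Z -> cc | jb | jbZ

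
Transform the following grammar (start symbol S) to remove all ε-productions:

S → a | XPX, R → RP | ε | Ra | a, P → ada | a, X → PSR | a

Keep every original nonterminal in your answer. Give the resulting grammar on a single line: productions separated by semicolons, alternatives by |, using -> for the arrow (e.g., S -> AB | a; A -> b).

S -> a | XPX; P -> a | ada; R -> P | a | RP | Ra; X -> a | PS | PSR

Nullable set: {R}.
Drop R -> ε.
R -> RP: R nullable, giving P | RP.
R -> Ra: R nullable, giving Ra | a.
X -> PSR: R nullable, giving PS | PSR.
Unchanged (no nullable symbols): S -> XPX; S -> a; P -> a; P -> ada; R -> a; X -> a.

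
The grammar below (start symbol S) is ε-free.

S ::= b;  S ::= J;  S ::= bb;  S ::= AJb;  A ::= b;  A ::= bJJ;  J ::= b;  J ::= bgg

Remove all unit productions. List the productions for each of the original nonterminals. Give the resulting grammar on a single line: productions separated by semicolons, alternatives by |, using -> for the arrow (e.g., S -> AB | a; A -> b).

S -> b | bb | AJb | bgg; A -> b | bJJ; J -> b | bgg

Unit productions: S->J.
Unit pairs (A ⇒* B via units): (S,J).
S: inherits non-unit rules of {J, S} → AJb | b | bb | bgg.
A: inherits non-unit rules of {A} → b | bJJ.
J: inherits non-unit rules of {J} → b | bgg.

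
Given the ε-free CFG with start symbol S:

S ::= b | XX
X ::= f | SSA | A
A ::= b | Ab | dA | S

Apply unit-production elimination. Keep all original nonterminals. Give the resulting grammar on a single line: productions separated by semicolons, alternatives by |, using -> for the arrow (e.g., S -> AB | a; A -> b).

Unit productions: A->S, X->A.
Unit pairs (A ⇒* B via units): (A,S), (X,A), (X,S).
S: inherits non-unit rules of {S} → XX | b.
A: inherits non-unit rules of {A, S} → Ab | XX | b | dA.
X: inherits non-unit rules of {A, S, X} → Ab | SSA | XX | b | dA | f.

S -> b | XX; A -> b | Ab | XX | dA; X -> b | f | Ab | XX | dA | SSA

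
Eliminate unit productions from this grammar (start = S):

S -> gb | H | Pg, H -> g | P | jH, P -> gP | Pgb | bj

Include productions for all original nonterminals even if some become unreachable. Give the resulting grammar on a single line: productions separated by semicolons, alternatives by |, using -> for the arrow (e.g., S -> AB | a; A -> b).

Unit productions: H->P, S->H.
Unit pairs (A ⇒* B via units): (H,P), (S,H), (S,P).
S: inherits non-unit rules of {H, P, S} → Pg | Pgb | bj | g | gP | gb | jH.
H: inherits non-unit rules of {H, P} → Pgb | bj | g | gP | jH.
P: inherits non-unit rules of {P} → Pgb | bj | gP.

S -> g | Pg | bj | gP | gb | jH | Pgb; H -> g | bj | gP | jH | Pgb; P -> bj | gP | Pgb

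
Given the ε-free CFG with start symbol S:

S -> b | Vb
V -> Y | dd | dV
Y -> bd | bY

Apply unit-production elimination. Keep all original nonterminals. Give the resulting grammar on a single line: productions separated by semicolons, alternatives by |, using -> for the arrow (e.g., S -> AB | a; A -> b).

S -> b | Vb; V -> bY | bd | dV | dd; Y -> bY | bd

Unit productions: V->Y.
Unit pairs (A ⇒* B via units): (V,Y).
S: inherits non-unit rules of {S} → Vb | b.
V: inherits non-unit rules of {V, Y} → bY | bd | dV | dd.
Y: inherits non-unit rules of {Y} → bY | bd.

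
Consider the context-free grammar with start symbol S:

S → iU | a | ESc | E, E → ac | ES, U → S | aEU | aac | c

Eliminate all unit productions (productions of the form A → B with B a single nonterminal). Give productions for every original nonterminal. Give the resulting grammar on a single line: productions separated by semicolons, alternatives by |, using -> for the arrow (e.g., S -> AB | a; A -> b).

S -> a | ES | ac | iU | ESc; E -> ES | ac; U -> a | c | ES | ac | iU | ESc | aEU | aac

Unit productions: S->E, U->S.
Unit pairs (A ⇒* B via units): (S,E), (U,E), (U,S).
S: inherits non-unit rules of {E, S} → ES | ESc | a | ac | iU.
E: inherits non-unit rules of {E} → ES | ac.
U: inherits non-unit rules of {E, S, U} → ES | ESc | a | aEU | aac | ac | c | iU.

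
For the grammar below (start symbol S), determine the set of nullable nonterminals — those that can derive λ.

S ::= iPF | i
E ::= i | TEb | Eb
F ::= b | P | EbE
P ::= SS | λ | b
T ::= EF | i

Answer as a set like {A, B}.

{F, P}

Directly nullable (have an ε-rule): {P}.
F is nullable via F -> P (every symbol on the right is already known nullable).
Not nullable: E, S, T — each has a terminal in every rule's right-hand side or depends on a non-nullable symbol.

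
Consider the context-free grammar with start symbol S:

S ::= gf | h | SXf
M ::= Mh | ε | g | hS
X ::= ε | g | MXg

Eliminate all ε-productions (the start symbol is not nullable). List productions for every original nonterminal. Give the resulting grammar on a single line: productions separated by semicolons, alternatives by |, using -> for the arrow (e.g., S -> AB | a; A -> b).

Nullable set: {M, X}.
S -> SXf: X nullable, giving SXf | Sf.
Drop M -> ε.
M -> Mh: M nullable, giving Mh | h.
Drop X -> ε.
X -> MXg: M, X nullable, giving MXg | Mg | Xg | g.
Unchanged (no nullable symbols): S -> gf; S -> h; M -> g; M -> hS; X -> g.

S -> h | Sf | gf | SXf; M -> g | h | Mh | hS; X -> g | Mg | Xg | MXg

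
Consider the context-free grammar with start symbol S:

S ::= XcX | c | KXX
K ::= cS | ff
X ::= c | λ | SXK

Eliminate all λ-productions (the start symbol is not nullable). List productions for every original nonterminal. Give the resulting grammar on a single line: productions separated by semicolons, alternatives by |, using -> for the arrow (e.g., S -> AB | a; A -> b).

Nullable set: {X}.
S -> KXX: X, X nullable, giving K | KX | KXX.
S -> XcX: X, X nullable, giving Xc | XcX | c | cX.
Drop X -> λ.
X -> SXK: X nullable, giving SK | SXK.
Unchanged (no nullable symbols): S -> c; K -> cS; K -> ff; X -> c.

S -> K | c | KX | Xc | cX | KXX | XcX; K -> cS | ff; X -> c | SK | SXK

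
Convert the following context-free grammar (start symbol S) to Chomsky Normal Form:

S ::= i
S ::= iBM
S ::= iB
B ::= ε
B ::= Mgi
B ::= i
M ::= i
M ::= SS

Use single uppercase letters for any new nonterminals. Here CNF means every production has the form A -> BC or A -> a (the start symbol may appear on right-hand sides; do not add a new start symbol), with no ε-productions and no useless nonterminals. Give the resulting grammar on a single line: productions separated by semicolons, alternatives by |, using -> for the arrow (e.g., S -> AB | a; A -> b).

Nullable: {B}; after ε-elimination: S -> i | iB | iM | iBM; B -> i | Mgi; M -> i | SS.
No unit productions to eliminate.
TERM: introduce A -> g, C -> i and substitute in every rule of length ≥2.
BIN: B -> MAC becomes B -> MD, D -> AC; S -> CBM becomes S -> CE, E -> BM.

S -> i | CB | CE | CM; A -> g; B -> i | MD; C -> i; D -> AC; E -> BM; M -> i | SS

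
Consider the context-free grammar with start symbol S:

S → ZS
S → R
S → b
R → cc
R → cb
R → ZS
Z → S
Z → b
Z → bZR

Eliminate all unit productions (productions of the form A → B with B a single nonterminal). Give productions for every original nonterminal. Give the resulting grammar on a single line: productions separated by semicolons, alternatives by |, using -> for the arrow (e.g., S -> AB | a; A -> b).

S -> b | ZS | cb | cc; R -> ZS | cb | cc; Z -> b | ZS | cb | cc | bZR

Unit productions: S->R, Z->S.
Unit pairs (A ⇒* B via units): (S,R), (Z,R), (Z,S).
S: inherits non-unit rules of {R, S} → ZS | b | cb | cc.
R: inherits non-unit rules of {R} → ZS | cb | cc.
Z: inherits non-unit rules of {R, S, Z} → ZS | b | bZR | cb | cc.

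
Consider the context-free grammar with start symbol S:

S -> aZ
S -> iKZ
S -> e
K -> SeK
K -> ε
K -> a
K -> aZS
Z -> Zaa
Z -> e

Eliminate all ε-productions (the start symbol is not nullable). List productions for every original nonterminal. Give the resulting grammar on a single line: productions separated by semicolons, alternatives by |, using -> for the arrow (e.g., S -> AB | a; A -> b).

S -> e | aZ | iZ | iKZ; K -> a | Se | SeK | aZS; Z -> e | Zaa

Nullable set: {K}.
S -> iKZ: K nullable, giving iKZ | iZ.
Drop K -> ε.
K -> SeK: K nullable, giving Se | SeK.
Unchanged (no nullable symbols): S -> aZ; S -> e; K -> a; K -> aZS; Z -> Zaa; Z -> e.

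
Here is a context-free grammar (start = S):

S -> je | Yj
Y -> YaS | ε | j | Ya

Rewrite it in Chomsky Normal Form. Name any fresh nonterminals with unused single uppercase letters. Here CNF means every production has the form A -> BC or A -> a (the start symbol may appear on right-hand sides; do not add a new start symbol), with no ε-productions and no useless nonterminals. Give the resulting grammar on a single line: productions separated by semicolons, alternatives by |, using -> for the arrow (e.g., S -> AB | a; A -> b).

S -> j | AB | YA; A -> j; B -> e; C -> a; D -> CS; Y -> a | j | CS | YC | YD

Nullable: {Y}; after ε-elimination: S -> j | Yj | je; Y -> a | j | Ya | aS | YaS.
No unit productions to eliminate.
TERM: introduce C -> a, B -> e, A -> j and substitute in every rule of length ≥2.
BIN: Y -> YCS becomes Y -> YD, D -> CS.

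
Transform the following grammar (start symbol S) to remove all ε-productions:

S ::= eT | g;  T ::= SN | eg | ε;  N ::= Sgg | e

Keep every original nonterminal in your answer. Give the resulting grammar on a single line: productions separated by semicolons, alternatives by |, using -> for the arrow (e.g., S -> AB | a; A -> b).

Nullable set: {T}.
S -> eT: T nullable, giving e | eT.
Drop T -> ε.
Unchanged (no nullable symbols): S -> g; N -> Sgg; N -> e; T -> SN; T -> eg.

S -> e | g | eT; N -> e | Sgg; T -> SN | eg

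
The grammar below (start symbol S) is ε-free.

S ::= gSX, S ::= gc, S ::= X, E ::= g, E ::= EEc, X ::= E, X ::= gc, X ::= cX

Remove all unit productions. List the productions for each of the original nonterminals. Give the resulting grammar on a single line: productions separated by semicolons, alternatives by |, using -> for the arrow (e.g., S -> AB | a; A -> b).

S -> g | cX | gc | EEc | gSX; E -> g | EEc; X -> g | cX | gc | EEc

Unit productions: S->X, X->E.
Unit pairs (A ⇒* B via units): (S,E), (S,X), (X,E).
S: inherits non-unit rules of {E, S, X} → EEc | cX | g | gSX | gc.
E: inherits non-unit rules of {E} → EEc | g.
X: inherits non-unit rules of {E, X} → EEc | cX | g | gc.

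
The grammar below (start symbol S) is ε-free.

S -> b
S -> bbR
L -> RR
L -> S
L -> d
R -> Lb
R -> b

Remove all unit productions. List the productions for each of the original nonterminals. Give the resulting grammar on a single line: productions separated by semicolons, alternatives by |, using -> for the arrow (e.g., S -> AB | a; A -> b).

S -> b | bbR; L -> b | d | RR | bbR; R -> b | Lb

Unit productions: L->S.
Unit pairs (A ⇒* B via units): (L,S).
S: inherits non-unit rules of {S} → b | bbR.
L: inherits non-unit rules of {L, S} → RR | b | bbR | d.
R: inherits non-unit rules of {R} → Lb | b.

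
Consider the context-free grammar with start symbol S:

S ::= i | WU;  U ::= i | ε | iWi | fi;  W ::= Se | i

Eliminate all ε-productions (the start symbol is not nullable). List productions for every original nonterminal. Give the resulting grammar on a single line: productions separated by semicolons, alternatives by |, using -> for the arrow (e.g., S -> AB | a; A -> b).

S -> W | i | WU; U -> i | fi | iWi; W -> i | Se

Nullable set: {U}.
S -> WU: U nullable, giving W | WU.
Drop U -> ε.
Unchanged (no nullable symbols): S -> i; U -> fi; U -> i; U -> iWi; W -> Se; W -> i.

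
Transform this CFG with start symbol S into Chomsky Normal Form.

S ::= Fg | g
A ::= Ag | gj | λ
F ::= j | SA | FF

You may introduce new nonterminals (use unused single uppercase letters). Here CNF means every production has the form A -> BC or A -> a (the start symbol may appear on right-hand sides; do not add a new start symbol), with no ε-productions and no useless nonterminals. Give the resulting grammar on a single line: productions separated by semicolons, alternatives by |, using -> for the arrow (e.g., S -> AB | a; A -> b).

Nullable: {A}; after ε-elimination: S -> g | Fg; A -> g | Ag | gj; F -> S | j | FF | SA.
After unit-elimination: S -> g | Fg; A -> g | Ag | gj; F -> g | j | FF | Fg | SA.
TERM: introduce B -> g, C -> j and substitute in every rule of length ≥2.

S -> g | FB; A -> g | AB | BC; B -> g; C -> j; F -> g | j | FB | FF | SA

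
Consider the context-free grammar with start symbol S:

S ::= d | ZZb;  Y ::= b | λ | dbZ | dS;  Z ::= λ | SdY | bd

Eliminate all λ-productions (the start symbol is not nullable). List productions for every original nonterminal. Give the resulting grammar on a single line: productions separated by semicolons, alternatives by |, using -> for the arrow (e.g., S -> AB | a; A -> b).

Nullable set: {Y, Z}.
S -> ZZb: Z, Z nullable, giving ZZb | Zb | b.
Drop Y -> λ.
Y -> dbZ: Z nullable, giving db | dbZ.
Drop Z -> λ.
Z -> SdY: Y nullable, giving Sd | SdY.
Unchanged (no nullable symbols): S -> d; Y -> b; Y -> dS; Z -> bd.

S -> b | d | Zb | ZZb; Y -> b | dS | db | dbZ; Z -> Sd | bd | SdY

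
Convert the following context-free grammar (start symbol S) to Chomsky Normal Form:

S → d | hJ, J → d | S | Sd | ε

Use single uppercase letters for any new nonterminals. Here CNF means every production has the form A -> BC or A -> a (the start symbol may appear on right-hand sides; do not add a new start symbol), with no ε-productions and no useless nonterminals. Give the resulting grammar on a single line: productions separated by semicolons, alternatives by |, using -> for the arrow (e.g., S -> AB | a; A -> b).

Nullable: {J}; after ε-elimination: S -> d | h | hJ; J -> S | d | Sd.
After unit-elimination: S -> d | h | hJ; J -> d | h | Sd | hJ.
TERM: introduce A -> d, B -> h and substitute in every rule of length ≥2.

S -> d | h | BJ; A -> d; B -> h; J -> d | h | BJ | SA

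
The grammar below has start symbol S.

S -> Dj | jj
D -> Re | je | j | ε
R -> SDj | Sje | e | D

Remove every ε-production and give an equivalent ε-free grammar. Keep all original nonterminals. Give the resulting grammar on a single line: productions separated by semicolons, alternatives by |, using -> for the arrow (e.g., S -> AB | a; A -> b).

Nullable set: {D, R}.
S -> Dj: D nullable, giving Dj | j.
Drop D -> ε.
D -> Re: R nullable, giving Re | e.
R -> D: D nullable, giving D.
R -> SDj: D nullable, giving SDj | Sj.
Unchanged (no nullable symbols): S -> jj; D -> j; D -> je; R -> Sje; R -> e.

S -> j | Dj | jj; D -> e | j | Re | je; R -> D | e | Sj | SDj | Sje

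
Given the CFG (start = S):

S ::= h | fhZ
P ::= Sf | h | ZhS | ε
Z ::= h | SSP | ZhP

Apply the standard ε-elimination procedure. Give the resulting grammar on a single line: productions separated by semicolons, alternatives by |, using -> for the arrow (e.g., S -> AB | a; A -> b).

S -> h | fhZ; P -> h | Sf | ZhS; Z -> h | SS | Zh | SSP | ZhP

Nullable set: {P}.
Drop P -> ε.
Z -> SSP: P nullable, giving SS | SSP.
Z -> ZhP: P nullable, giving Zh | ZhP.
Unchanged (no nullable symbols): S -> fhZ; S -> h; P -> Sf; P -> ZhS; P -> h; Z -> h.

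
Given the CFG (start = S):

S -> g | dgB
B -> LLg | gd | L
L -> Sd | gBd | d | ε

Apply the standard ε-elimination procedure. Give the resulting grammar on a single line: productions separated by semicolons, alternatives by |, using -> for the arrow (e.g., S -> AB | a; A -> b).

S -> g | dg | dgB; B -> L | g | Lg | gd | LLg; L -> d | Sd | gd | gBd

Nullable set: {B, L}.
S -> dgB: B nullable, giving dg | dgB.
B -> L: L nullable, giving L.
B -> LLg: L, L nullable, giving LLg | Lg | g.
Drop L -> ε.
L -> gBd: B nullable, giving gBd | gd.
Unchanged (no nullable symbols): S -> g; B -> gd; L -> Sd; L -> d.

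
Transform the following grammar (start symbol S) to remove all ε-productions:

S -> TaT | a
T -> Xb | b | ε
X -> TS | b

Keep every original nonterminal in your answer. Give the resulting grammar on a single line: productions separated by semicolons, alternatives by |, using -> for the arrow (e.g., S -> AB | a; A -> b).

S -> a | Ta | aT | TaT; T -> b | Xb; X -> S | b | TS

Nullable set: {T}.
S -> TaT: T, T nullable, giving Ta | TaT | a | aT.
Drop T -> ε.
X -> TS: T nullable, giving S | TS.
Unchanged (no nullable symbols): S -> a; T -> Xb; T -> b; X -> b.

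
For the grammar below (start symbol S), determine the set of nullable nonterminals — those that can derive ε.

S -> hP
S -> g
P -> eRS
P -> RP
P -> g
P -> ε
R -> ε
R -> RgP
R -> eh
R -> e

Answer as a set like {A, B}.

{P, R}

Directly nullable (have an ε-rule): {P, R}.
Not nullable: S — each has a terminal in every rule's right-hand side or depends on a non-nullable symbol.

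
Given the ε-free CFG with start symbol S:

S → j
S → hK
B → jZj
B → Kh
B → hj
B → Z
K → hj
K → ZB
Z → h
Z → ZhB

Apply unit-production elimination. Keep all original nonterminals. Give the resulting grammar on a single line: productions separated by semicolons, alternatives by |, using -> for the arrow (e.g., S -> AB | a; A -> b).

Unit productions: B->Z.
Unit pairs (A ⇒* B via units): (B,Z).
S: inherits non-unit rules of {S} → hK | j.
B: inherits non-unit rules of {B, Z} → Kh | ZhB | h | hj | jZj.
K: inherits non-unit rules of {K} → ZB | hj.
Z: inherits non-unit rules of {Z} → ZhB | h.

S -> j | hK; B -> h | Kh | hj | ZhB | jZj; K -> ZB | hj; Z -> h | ZhB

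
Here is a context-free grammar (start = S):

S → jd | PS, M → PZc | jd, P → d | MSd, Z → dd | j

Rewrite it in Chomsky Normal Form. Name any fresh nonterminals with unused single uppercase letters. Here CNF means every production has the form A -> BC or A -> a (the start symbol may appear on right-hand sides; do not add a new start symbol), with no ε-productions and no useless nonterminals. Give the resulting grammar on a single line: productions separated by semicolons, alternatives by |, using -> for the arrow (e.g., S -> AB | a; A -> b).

S -> BC | PS; A -> c; B -> j; C -> d; D -> ZA; E -> SC; M -> BC | PD; P -> d | ME; Z -> j | CC

No ε-productions.
No unit productions to eliminate.
TERM: introduce A -> c, C -> d, B -> j and substitute in every rule of length ≥2.
BIN: M -> PZA becomes M -> PD, D -> ZA; P -> MSC becomes P -> ME, E -> SC.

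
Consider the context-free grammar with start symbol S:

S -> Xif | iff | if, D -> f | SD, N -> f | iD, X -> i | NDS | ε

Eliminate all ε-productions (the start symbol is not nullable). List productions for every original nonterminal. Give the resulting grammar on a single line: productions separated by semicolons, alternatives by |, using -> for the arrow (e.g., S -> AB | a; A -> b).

Nullable set: {X}.
S -> Xif: X nullable, giving Xif | if.
Drop X -> ε.
Unchanged (no nullable symbols): S -> if; S -> iff; D -> SD; D -> f; N -> f; N -> iD; X -> NDS; X -> i.

S -> if | Xif | iff; D -> f | SD; N -> f | iD; X -> i | NDS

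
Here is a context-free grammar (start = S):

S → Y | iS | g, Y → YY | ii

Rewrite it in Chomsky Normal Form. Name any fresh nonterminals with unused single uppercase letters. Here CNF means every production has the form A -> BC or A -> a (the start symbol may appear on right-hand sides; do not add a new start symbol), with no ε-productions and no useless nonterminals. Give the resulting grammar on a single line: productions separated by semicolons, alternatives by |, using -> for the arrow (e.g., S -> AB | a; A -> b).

S -> g | AA | AS | YY; A -> i; Y -> AA | YY

No ε-productions.
After unit-elimination: S -> g | YY | iS | ii; Y -> YY | ii.
TERM: introduce A -> i and substitute in every rule of length ≥2.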